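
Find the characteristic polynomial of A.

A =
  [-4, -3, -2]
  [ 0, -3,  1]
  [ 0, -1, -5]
x^3 + 12*x^2 + 48*x + 64

Expanding det(x·I − A) (e.g. by cofactor expansion or by noting that A is similar to its Jordan form J, which has the same characteristic polynomial as A) gives
  χ_A(x) = x^3 + 12*x^2 + 48*x + 64
which factors as (x + 4)^3. The eigenvalues (with algebraic multiplicities) are λ = -4 with multiplicity 3.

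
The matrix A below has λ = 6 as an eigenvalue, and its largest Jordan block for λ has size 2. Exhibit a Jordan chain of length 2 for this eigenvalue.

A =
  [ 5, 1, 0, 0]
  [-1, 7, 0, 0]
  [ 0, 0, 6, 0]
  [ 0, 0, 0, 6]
A Jordan chain for λ = 6 of length 2:
v_1 = (-1, -1, 0, 0)ᵀ
v_2 = (1, 0, 0, 0)ᵀ

Let N = A − (6)·I. We want v_2 with N^2 v_2 = 0 but N^1 v_2 ≠ 0; then v_{j-1} := N · v_j for j = 2, …, 2.

Pick v_2 = (1, 0, 0, 0)ᵀ.
Then v_1 = N · v_2 = (-1, -1, 0, 0)ᵀ.

Sanity check: (A − (6)·I) v_1 = (0, 0, 0, 0)ᵀ = 0. ✓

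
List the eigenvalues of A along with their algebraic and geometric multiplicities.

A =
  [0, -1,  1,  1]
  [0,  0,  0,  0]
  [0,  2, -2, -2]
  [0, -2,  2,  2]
λ = 0: alg = 4, geom = 3

Step 1 — factor the characteristic polynomial to read off the algebraic multiplicities:
  χ_A(x) = x^4

Step 2 — compute geometric multiplicities via the rank-nullity identity g(λ) = n − rank(A − λI):
  rank(A − (0)·I) = 1, so dim ker(A − (0)·I) = n − 1 = 3

Summary:
  λ = 0: algebraic multiplicity = 4, geometric multiplicity = 3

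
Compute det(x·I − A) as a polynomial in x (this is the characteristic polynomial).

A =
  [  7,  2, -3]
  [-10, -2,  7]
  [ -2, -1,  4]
x^3 - 9*x^2 + 27*x - 27

Expanding det(x·I − A) (e.g. by cofactor expansion or by noting that A is similar to its Jordan form J, which has the same characteristic polynomial as A) gives
  χ_A(x) = x^3 - 9*x^2 + 27*x - 27
which factors as (x - 3)^3. The eigenvalues (with algebraic multiplicities) are λ = 3 with multiplicity 3.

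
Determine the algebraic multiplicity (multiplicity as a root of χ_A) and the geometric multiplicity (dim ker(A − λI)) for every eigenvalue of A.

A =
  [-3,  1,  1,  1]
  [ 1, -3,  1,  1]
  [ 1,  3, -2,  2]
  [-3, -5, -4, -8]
λ = -4: alg = 4, geom = 2

Step 1 — factor the characteristic polynomial to read off the algebraic multiplicities:
  χ_A(x) = (x + 4)^4

Step 2 — compute geometric multiplicities via the rank-nullity identity g(λ) = n − rank(A − λI):
  rank(A − (-4)·I) = 2, so dim ker(A − (-4)·I) = n − 2 = 2

Summary:
  λ = -4: algebraic multiplicity = 4, geometric multiplicity = 2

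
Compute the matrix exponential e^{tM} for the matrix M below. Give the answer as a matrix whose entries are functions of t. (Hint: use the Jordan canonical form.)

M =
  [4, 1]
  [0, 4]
e^{tM} =
  [exp(4*t), t*exp(4*t)]
  [0, exp(4*t)]

Strategy: write M = P · J · P⁻¹ where J is a Jordan canonical form, so e^{tM} = P · e^{tJ} · P⁻¹, and e^{tJ} can be computed block-by-block.

M has Jordan form
J =
  [4, 1]
  [0, 4]
(up to reordering of blocks).

Per-block formulas:
  For a 2×2 Jordan block J_2(4): exp(t · J_2(4)) = e^(4t)·(I + t·N), where N is the 2×2 nilpotent shift.

After assembling e^{tJ} and conjugating by P, we get:

e^{tM} =
  [exp(4*t), t*exp(4*t)]
  [0, exp(4*t)]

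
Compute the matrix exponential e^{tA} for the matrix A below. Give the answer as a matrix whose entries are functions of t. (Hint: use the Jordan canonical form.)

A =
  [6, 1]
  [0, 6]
e^{tA} =
  [exp(6*t), t*exp(6*t)]
  [0, exp(6*t)]

Strategy: write A = P · J · P⁻¹ where J is a Jordan canonical form, so e^{tA} = P · e^{tJ} · P⁻¹, and e^{tJ} can be computed block-by-block.

A has Jordan form
J =
  [6, 1]
  [0, 6]
(up to reordering of blocks).

Per-block formulas:
  For a 2×2 Jordan block J_2(6): exp(t · J_2(6)) = e^(6t)·(I + t·N), where N is the 2×2 nilpotent shift.

After assembling e^{tJ} and conjugating by P, we get:

e^{tA} =
  [exp(6*t), t*exp(6*t)]
  [0, exp(6*t)]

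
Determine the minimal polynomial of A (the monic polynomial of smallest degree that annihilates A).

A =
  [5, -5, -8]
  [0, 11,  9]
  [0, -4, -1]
x^3 - 15*x^2 + 75*x - 125

The characteristic polynomial is χ_A(x) = (x - 5)^3, so the eigenvalues are known. The minimal polynomial is
  m_A(x) = Π_λ (x − λ)^{k_λ}
where k_λ is the size of the *largest* Jordan block for λ (equivalently, the smallest k with (A − λI)^k v = 0 for every generalised eigenvector v of λ).

  λ = 5: largest Jordan block has size 3, contributing (x − 5)^3

So m_A(x) = (x - 5)^3 = x^3 - 15*x^2 + 75*x - 125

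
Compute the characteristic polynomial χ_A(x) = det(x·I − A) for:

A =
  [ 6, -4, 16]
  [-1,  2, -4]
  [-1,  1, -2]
x^3 - 6*x^2 + 12*x - 8

Expanding det(x·I − A) (e.g. by cofactor expansion or by noting that A is similar to its Jordan form J, which has the same characteristic polynomial as A) gives
  χ_A(x) = x^3 - 6*x^2 + 12*x - 8
which factors as (x - 2)^3. The eigenvalues (with algebraic multiplicities) are λ = 2 with multiplicity 3.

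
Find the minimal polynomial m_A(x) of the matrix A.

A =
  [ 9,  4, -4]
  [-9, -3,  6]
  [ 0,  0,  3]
x^2 - 6*x + 9

The characteristic polynomial is χ_A(x) = (x - 3)^3, so the eigenvalues are known. The minimal polynomial is
  m_A(x) = Π_λ (x − λ)^{k_λ}
where k_λ is the size of the *largest* Jordan block for λ (equivalently, the smallest k with (A − λI)^k v = 0 for every generalised eigenvector v of λ).

  λ = 3: largest Jordan block has size 2, contributing (x − 3)^2

So m_A(x) = (x - 3)^2 = x^2 - 6*x + 9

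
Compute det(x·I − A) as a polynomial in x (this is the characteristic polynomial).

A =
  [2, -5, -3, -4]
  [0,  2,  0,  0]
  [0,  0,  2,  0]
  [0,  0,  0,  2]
x^4 - 8*x^3 + 24*x^2 - 32*x + 16

Expanding det(x·I − A) (e.g. by cofactor expansion or by noting that A is similar to its Jordan form J, which has the same characteristic polynomial as A) gives
  χ_A(x) = x^4 - 8*x^3 + 24*x^2 - 32*x + 16
which factors as (x - 2)^4. The eigenvalues (with algebraic multiplicities) are λ = 2 with multiplicity 4.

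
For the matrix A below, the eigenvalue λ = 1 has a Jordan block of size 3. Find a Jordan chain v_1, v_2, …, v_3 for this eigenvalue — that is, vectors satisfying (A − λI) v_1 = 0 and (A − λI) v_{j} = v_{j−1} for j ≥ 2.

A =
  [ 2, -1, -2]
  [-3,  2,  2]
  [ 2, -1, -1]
A Jordan chain for λ = 1 of length 3:
v_1 = (0, -2, 1)ᵀ
v_2 = (1, -3, 2)ᵀ
v_3 = (1, 0, 0)ᵀ

Let N = A − (1)·I. We want v_3 with N^3 v_3 = 0 but N^2 v_3 ≠ 0; then v_{j-1} := N · v_j for j = 3, …, 2.

Pick v_3 = (1, 0, 0)ᵀ.
Then v_2 = N · v_3 = (1, -3, 2)ᵀ.
Then v_1 = N · v_2 = (0, -2, 1)ᵀ.

Sanity check: (A − (1)·I) v_1 = (0, 0, 0)ᵀ = 0. ✓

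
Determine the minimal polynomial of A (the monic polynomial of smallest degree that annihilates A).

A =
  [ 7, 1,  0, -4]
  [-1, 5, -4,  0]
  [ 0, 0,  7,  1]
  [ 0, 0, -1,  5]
x^2 - 12*x + 36

The characteristic polynomial is χ_A(x) = (x - 6)^4, so the eigenvalues are known. The minimal polynomial is
  m_A(x) = Π_λ (x − λ)^{k_λ}
where k_λ is the size of the *largest* Jordan block for λ (equivalently, the smallest k with (A − λI)^k v = 0 for every generalised eigenvector v of λ).

  λ = 6: largest Jordan block has size 2, contributing (x − 6)^2

So m_A(x) = (x - 6)^2 = x^2 - 12*x + 36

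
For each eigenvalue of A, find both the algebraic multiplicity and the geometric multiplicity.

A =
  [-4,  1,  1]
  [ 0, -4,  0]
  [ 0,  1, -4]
λ = -4: alg = 3, geom = 1

Step 1 — factor the characteristic polynomial to read off the algebraic multiplicities:
  χ_A(x) = (x + 4)^3

Step 2 — compute geometric multiplicities via the rank-nullity identity g(λ) = n − rank(A − λI):
  rank(A − (-4)·I) = 2, so dim ker(A − (-4)·I) = n − 2 = 1

Summary:
  λ = -4: algebraic multiplicity = 3, geometric multiplicity = 1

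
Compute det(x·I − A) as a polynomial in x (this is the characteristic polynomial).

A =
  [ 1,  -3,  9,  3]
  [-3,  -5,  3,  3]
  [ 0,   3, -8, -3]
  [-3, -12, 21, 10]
x^4 + 2*x^3 - 3*x^2 - 4*x + 4

Expanding det(x·I − A) (e.g. by cofactor expansion or by noting that A is similar to its Jordan form J, which has the same characteristic polynomial as A) gives
  χ_A(x) = x^4 + 2*x^3 - 3*x^2 - 4*x + 4
which factors as (x - 1)^2*(x + 2)^2. The eigenvalues (with algebraic multiplicities) are λ = -2 with multiplicity 2, λ = 1 with multiplicity 2.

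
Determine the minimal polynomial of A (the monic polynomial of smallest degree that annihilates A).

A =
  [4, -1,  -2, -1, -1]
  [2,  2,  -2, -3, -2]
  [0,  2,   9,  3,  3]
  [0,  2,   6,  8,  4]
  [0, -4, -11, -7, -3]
x^3 - 12*x^2 + 48*x - 64

The characteristic polynomial is χ_A(x) = (x - 4)^5, so the eigenvalues are known. The minimal polynomial is
  m_A(x) = Π_λ (x − λ)^{k_λ}
where k_λ is the size of the *largest* Jordan block for λ (equivalently, the smallest k with (A − λI)^k v = 0 for every generalised eigenvector v of λ).

  λ = 4: largest Jordan block has size 3, contributing (x − 4)^3

So m_A(x) = (x - 4)^3 = x^3 - 12*x^2 + 48*x - 64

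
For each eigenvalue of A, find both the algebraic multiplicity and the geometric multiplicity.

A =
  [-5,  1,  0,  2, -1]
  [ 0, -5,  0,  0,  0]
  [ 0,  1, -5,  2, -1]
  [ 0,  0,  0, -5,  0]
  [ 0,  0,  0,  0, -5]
λ = -5: alg = 5, geom = 4

Step 1 — factor the characteristic polynomial to read off the algebraic multiplicities:
  χ_A(x) = (x + 5)^5

Step 2 — compute geometric multiplicities via the rank-nullity identity g(λ) = n − rank(A − λI):
  rank(A − (-5)·I) = 1, so dim ker(A − (-5)·I) = n − 1 = 4

Summary:
  λ = -5: algebraic multiplicity = 5, geometric multiplicity = 4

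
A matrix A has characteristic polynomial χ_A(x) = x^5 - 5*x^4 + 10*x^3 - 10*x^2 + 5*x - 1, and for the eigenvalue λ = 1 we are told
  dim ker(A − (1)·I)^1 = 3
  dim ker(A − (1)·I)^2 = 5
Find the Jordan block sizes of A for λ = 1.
Block sizes for λ = 1: [2, 2, 1]

From the dimensions of kernels of powers, the number of Jordan blocks of size at least j is d_j − d_{j−1} where d_j = dim ker(N^j) (with d_0 = 0). Computing the differences gives [3, 2].
The number of blocks of size exactly k is (#blocks of size ≥ k) − (#blocks of size ≥ k + 1), so the partition is: 1 block(s) of size 1, 2 block(s) of size 2.
In nonincreasing order the block sizes are [2, 2, 1].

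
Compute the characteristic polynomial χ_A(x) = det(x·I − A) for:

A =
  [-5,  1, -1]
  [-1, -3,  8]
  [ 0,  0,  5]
x^3 + 3*x^2 - 24*x - 80

Expanding det(x·I − A) (e.g. by cofactor expansion or by noting that A is similar to its Jordan form J, which has the same characteristic polynomial as A) gives
  χ_A(x) = x^3 + 3*x^2 - 24*x - 80
which factors as (x - 5)*(x + 4)^2. The eigenvalues (with algebraic multiplicities) are λ = -4 with multiplicity 2, λ = 5 with multiplicity 1.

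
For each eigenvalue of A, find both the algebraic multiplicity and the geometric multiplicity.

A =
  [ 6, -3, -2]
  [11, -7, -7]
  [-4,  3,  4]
λ = -1: alg = 1, geom = 1; λ = 2: alg = 2, geom = 1

Step 1 — factor the characteristic polynomial to read off the algebraic multiplicities:
  χ_A(x) = (x - 2)^2*(x + 1)

Step 2 — compute geometric multiplicities via the rank-nullity identity g(λ) = n − rank(A − λI):
  rank(A − (-1)·I) = 2, so dim ker(A − (-1)·I) = n − 2 = 1
  rank(A − (2)·I) = 2, so dim ker(A − (2)·I) = n − 2 = 1

Summary:
  λ = -1: algebraic multiplicity = 1, geometric multiplicity = 1
  λ = 2: algebraic multiplicity = 2, geometric multiplicity = 1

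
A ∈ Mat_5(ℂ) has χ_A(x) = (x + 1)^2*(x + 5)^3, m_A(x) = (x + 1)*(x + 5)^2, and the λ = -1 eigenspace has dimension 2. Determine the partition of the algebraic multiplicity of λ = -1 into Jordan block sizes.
Block sizes for λ = -1: [1, 1]

Step 1 — from the characteristic polynomial, algebraic multiplicity of λ = -1 is 2. From dim ker(A − (-1)·I) = 2, there are exactly 2 Jordan blocks for λ = -1.
Step 2 — from the minimal polynomial, the factor (x + 1) tells us the largest block for λ = -1 has size 1.
Step 3 — with total size 2, 2 blocks, and largest block 1, the block sizes (in nonincreasing order) are [1, 1].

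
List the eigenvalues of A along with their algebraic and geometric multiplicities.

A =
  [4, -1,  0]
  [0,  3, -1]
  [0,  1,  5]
λ = 4: alg = 3, geom = 1

Step 1 — factor the characteristic polynomial to read off the algebraic multiplicities:
  χ_A(x) = (x - 4)^3

Step 2 — compute geometric multiplicities via the rank-nullity identity g(λ) = n − rank(A − λI):
  rank(A − (4)·I) = 2, so dim ker(A − (4)·I) = n − 2 = 1

Summary:
  λ = 4: algebraic multiplicity = 3, geometric multiplicity = 1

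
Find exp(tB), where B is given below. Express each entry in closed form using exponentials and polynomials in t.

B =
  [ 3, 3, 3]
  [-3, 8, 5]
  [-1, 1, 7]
e^{tB} =
  [-3*t^2*exp(6*t)/2 - 3*t*exp(6*t) + exp(6*t), 3*t*exp(6*t), 9*t^2*exp(6*t)/2 + 3*t*exp(6*t)]
  [-t^2*exp(6*t) - 3*t*exp(6*t), 2*t*exp(6*t) + exp(6*t), 3*t^2*exp(6*t) + 5*t*exp(6*t)]
  [-t^2*exp(6*t)/2 - t*exp(6*t), t*exp(6*t), 3*t^2*exp(6*t)/2 + t*exp(6*t) + exp(6*t)]

Strategy: write B = P · J · P⁻¹ where J is a Jordan canonical form, so e^{tB} = P · e^{tJ} · P⁻¹, and e^{tJ} can be computed block-by-block.

B has Jordan form
J =
  [6, 1, 0]
  [0, 6, 1]
  [0, 0, 6]
(up to reordering of blocks).

Per-block formulas:
  For a 3×3 Jordan block J_3(6): exp(t · J_3(6)) = e^(6t)·(I + t·N + (t^2/2)·N^2), where N is the 3×3 nilpotent shift.

After assembling e^{tJ} and conjugating by P, we get:

e^{tB} =
  [-3*t^2*exp(6*t)/2 - 3*t*exp(6*t) + exp(6*t), 3*t*exp(6*t), 9*t^2*exp(6*t)/2 + 3*t*exp(6*t)]
  [-t^2*exp(6*t) - 3*t*exp(6*t), 2*t*exp(6*t) + exp(6*t), 3*t^2*exp(6*t) + 5*t*exp(6*t)]
  [-t^2*exp(6*t)/2 - t*exp(6*t), t*exp(6*t), 3*t^2*exp(6*t)/2 + t*exp(6*t) + exp(6*t)]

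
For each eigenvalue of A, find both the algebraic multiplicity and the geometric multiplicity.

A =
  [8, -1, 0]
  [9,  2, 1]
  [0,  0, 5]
λ = 5: alg = 3, geom = 1

Step 1 — factor the characteristic polynomial to read off the algebraic multiplicities:
  χ_A(x) = (x - 5)^3

Step 2 — compute geometric multiplicities via the rank-nullity identity g(λ) = n − rank(A − λI):
  rank(A − (5)·I) = 2, so dim ker(A − (5)·I) = n − 2 = 1

Summary:
  λ = 5: algebraic multiplicity = 3, geometric multiplicity = 1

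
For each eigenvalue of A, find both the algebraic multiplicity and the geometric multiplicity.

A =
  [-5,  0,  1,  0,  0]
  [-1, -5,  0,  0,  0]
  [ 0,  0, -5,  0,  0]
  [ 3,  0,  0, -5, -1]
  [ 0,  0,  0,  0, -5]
λ = -5: alg = 5, geom = 2

Step 1 — factor the characteristic polynomial to read off the algebraic multiplicities:
  χ_A(x) = (x + 5)^5

Step 2 — compute geometric multiplicities via the rank-nullity identity g(λ) = n − rank(A − λI):
  rank(A − (-5)·I) = 3, so dim ker(A − (-5)·I) = n − 3 = 2

Summary:
  λ = -5: algebraic multiplicity = 5, geometric multiplicity = 2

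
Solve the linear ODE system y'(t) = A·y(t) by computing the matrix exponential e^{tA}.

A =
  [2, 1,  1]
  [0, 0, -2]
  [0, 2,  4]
e^{tA} =
  [exp(2*t), t*exp(2*t), t*exp(2*t)]
  [0, -2*t*exp(2*t) + exp(2*t), -2*t*exp(2*t)]
  [0, 2*t*exp(2*t), 2*t*exp(2*t) + exp(2*t)]

Strategy: write A = P · J · P⁻¹ where J is a Jordan canonical form, so e^{tA} = P · e^{tJ} · P⁻¹, and e^{tJ} can be computed block-by-block.

A has Jordan form
J =
  [2, 1, 0]
  [0, 2, 0]
  [0, 0, 2]
(up to reordering of blocks).

Per-block formulas:
  For a 1×1 block at λ = 2: exp(t · [2]) = [e^(2t)].
  For a 2×2 Jordan block J_2(2): exp(t · J_2(2)) = e^(2t)·(I + t·N), where N is the 2×2 nilpotent shift.

After assembling e^{tJ} and conjugating by P, we get:

e^{tA} =
  [exp(2*t), t*exp(2*t), t*exp(2*t)]
  [0, -2*t*exp(2*t) + exp(2*t), -2*t*exp(2*t)]
  [0, 2*t*exp(2*t), 2*t*exp(2*t) + exp(2*t)]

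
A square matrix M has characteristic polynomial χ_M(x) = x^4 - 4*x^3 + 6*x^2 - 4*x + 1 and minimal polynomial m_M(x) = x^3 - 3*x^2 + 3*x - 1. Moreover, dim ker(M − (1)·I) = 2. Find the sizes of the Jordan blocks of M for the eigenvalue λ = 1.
Block sizes for λ = 1: [3, 1]

Step 1 — from the characteristic polynomial, algebraic multiplicity of λ = 1 is 4. From dim ker(M − (1)·I) = 2, there are exactly 2 Jordan blocks for λ = 1.
Step 2 — from the minimal polynomial, the factor (x − 1)^3 tells us the largest block for λ = 1 has size 3.
Step 3 — with total size 4, 2 blocks, and largest block 3, the block sizes (in nonincreasing order) are [3, 1].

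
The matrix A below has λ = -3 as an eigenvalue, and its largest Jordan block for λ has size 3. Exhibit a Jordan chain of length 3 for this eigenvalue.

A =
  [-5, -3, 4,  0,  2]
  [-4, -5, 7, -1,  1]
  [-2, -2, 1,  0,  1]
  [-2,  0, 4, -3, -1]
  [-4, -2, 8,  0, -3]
A Jordan chain for λ = -3 of length 3:
v_1 = (3, 2, 2, 0, 2)ᵀ
v_2 = (4, 7, 4, 4, 8)ᵀ
v_3 = (0, 0, 1, 0, 0)ᵀ

Let N = A − (-3)·I. We want v_3 with N^3 v_3 = 0 but N^2 v_3 ≠ 0; then v_{j-1} := N · v_j for j = 3, …, 2.

Pick v_3 = (0, 0, 1, 0, 0)ᵀ.
Then v_2 = N · v_3 = (4, 7, 4, 4, 8)ᵀ.
Then v_1 = N · v_2 = (3, 2, 2, 0, 2)ᵀ.

Sanity check: (A − (-3)·I) v_1 = (0, 0, 0, 0, 0)ᵀ = 0. ✓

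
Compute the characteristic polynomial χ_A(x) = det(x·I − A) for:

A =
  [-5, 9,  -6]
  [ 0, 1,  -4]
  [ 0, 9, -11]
x^3 + 15*x^2 + 75*x + 125

Expanding det(x·I − A) (e.g. by cofactor expansion or by noting that A is similar to its Jordan form J, which has the same characteristic polynomial as A) gives
  χ_A(x) = x^3 + 15*x^2 + 75*x + 125
which factors as (x + 5)^3. The eigenvalues (with algebraic multiplicities) are λ = -5 with multiplicity 3.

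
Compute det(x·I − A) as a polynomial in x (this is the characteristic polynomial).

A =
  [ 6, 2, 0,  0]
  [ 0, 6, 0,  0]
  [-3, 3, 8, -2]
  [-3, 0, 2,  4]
x^4 - 24*x^3 + 216*x^2 - 864*x + 1296

Expanding det(x·I − A) (e.g. by cofactor expansion or by noting that A is similar to its Jordan form J, which has the same characteristic polynomial as A) gives
  χ_A(x) = x^4 - 24*x^3 + 216*x^2 - 864*x + 1296
which factors as (x - 6)^4. The eigenvalues (with algebraic multiplicities) are λ = 6 with multiplicity 4.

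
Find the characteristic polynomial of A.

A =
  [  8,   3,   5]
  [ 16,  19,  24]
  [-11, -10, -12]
x^3 - 15*x^2 + 75*x - 125

Expanding det(x·I − A) (e.g. by cofactor expansion or by noting that A is similar to its Jordan form J, which has the same characteristic polynomial as A) gives
  χ_A(x) = x^3 - 15*x^2 + 75*x - 125
which factors as (x - 5)^3. The eigenvalues (with algebraic multiplicities) are λ = 5 with multiplicity 3.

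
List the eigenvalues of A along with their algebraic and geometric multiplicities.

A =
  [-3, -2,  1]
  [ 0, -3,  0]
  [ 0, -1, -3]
λ = -3: alg = 3, geom = 1

Step 1 — factor the characteristic polynomial to read off the algebraic multiplicities:
  χ_A(x) = (x + 3)^3

Step 2 — compute geometric multiplicities via the rank-nullity identity g(λ) = n − rank(A − λI):
  rank(A − (-3)·I) = 2, so dim ker(A − (-3)·I) = n − 2 = 1

Summary:
  λ = -3: algebraic multiplicity = 3, geometric multiplicity = 1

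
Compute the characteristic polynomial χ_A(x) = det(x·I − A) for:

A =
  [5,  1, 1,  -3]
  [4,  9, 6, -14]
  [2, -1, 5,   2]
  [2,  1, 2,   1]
x^4 - 20*x^3 + 150*x^2 - 500*x + 625

Expanding det(x·I − A) (e.g. by cofactor expansion or by noting that A is similar to its Jordan form J, which has the same characteristic polynomial as A) gives
  χ_A(x) = x^4 - 20*x^3 + 150*x^2 - 500*x + 625
which factors as (x - 5)^4. The eigenvalues (with algebraic multiplicities) are λ = 5 with multiplicity 4.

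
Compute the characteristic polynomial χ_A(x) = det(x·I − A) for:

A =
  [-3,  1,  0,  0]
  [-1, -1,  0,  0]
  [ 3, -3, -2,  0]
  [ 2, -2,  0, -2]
x^4 + 8*x^3 + 24*x^2 + 32*x + 16

Expanding det(x·I − A) (e.g. by cofactor expansion or by noting that A is similar to its Jordan form J, which has the same characteristic polynomial as A) gives
  χ_A(x) = x^4 + 8*x^3 + 24*x^2 + 32*x + 16
which factors as (x + 2)^4. The eigenvalues (with algebraic multiplicities) are λ = -2 with multiplicity 4.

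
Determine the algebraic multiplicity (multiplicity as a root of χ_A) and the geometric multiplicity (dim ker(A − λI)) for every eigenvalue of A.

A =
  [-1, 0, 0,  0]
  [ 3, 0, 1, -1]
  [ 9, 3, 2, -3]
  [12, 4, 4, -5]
λ = -1: alg = 4, geom = 3

Step 1 — factor the characteristic polynomial to read off the algebraic multiplicities:
  χ_A(x) = (x + 1)^4

Step 2 — compute geometric multiplicities via the rank-nullity identity g(λ) = n − rank(A − λI):
  rank(A − (-1)·I) = 1, so dim ker(A − (-1)·I) = n − 1 = 3

Summary:
  λ = -1: algebraic multiplicity = 4, geometric multiplicity = 3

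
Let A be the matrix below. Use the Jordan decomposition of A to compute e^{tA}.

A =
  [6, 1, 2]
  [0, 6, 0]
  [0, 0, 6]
e^{tA} =
  [exp(6*t), t*exp(6*t), 2*t*exp(6*t)]
  [0, exp(6*t), 0]
  [0, 0, exp(6*t)]

Strategy: write A = P · J · P⁻¹ where J is a Jordan canonical form, so e^{tA} = P · e^{tJ} · P⁻¹, and e^{tJ} can be computed block-by-block.

A has Jordan form
J =
  [6, 1, 0]
  [0, 6, 0]
  [0, 0, 6]
(up to reordering of blocks).

Per-block formulas:
  For a 2×2 Jordan block J_2(6): exp(t · J_2(6)) = e^(6t)·(I + t·N), where N is the 2×2 nilpotent shift.
  For a 1×1 block at λ = 6: exp(t · [6]) = [e^(6t)].

After assembling e^{tJ} and conjugating by P, we get:

e^{tA} =
  [exp(6*t), t*exp(6*t), 2*t*exp(6*t)]
  [0, exp(6*t), 0]
  [0, 0, exp(6*t)]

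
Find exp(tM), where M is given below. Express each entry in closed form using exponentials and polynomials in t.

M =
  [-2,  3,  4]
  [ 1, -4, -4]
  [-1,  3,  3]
e^{tM} =
  [-t*exp(-t) + exp(-t), 3*t*exp(-t), 4*t*exp(-t)]
  [t*exp(-t), -3*t*exp(-t) + exp(-t), -4*t*exp(-t)]
  [-t*exp(-t), 3*t*exp(-t), 4*t*exp(-t) + exp(-t)]

Strategy: write M = P · J · P⁻¹ where J is a Jordan canonical form, so e^{tM} = P · e^{tJ} · P⁻¹, and e^{tJ} can be computed block-by-block.

M has Jordan form
J =
  [-1,  1,  0]
  [ 0, -1,  0]
  [ 0,  0, -1]
(up to reordering of blocks).

Per-block formulas:
  For a 2×2 Jordan block J_2(-1): exp(t · J_2(-1)) = e^(-1t)·(I + t·N), where N is the 2×2 nilpotent shift.
  For a 1×1 block at λ = -1: exp(t · [-1]) = [e^(-1t)].

After assembling e^{tJ} and conjugating by P, we get:

e^{tM} =
  [-t*exp(-t) + exp(-t), 3*t*exp(-t), 4*t*exp(-t)]
  [t*exp(-t), -3*t*exp(-t) + exp(-t), -4*t*exp(-t)]
  [-t*exp(-t), 3*t*exp(-t), 4*t*exp(-t) + exp(-t)]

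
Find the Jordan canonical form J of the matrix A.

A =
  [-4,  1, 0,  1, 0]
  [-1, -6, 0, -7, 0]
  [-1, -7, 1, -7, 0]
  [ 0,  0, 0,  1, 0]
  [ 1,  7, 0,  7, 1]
J_2(-5) ⊕ J_1(1) ⊕ J_1(1) ⊕ J_1(1)

The characteristic polynomial is
  det(x·I − A) = x^5 + 7*x^4 - 2*x^3 - 46*x^2 + 65*x - 25 = (x - 1)^3*(x + 5)^2

Eigenvalues and multiplicities (the geometric multiplicity of λ is n − rank(A − λI), which equals the number of Jordan blocks for λ):
  λ = -5: algebraic multiplicity = 2, geometric multiplicity = 1
  λ = 1: algebraic multiplicity = 3, geometric multiplicity = 3

Determining the block sizes for each eigenvalue:
  λ = -5: one block (gm = 1), so the single block has size am = 2 → block sizes [2]
  λ = 1: gm = am = 3, so every block has size 1 → block sizes [1, 1, 1]

Assembling the blocks gives a Jordan form
J =
  [-5,  1, 0, 0, 0]
  [ 0, -5, 0, 0, 0]
  [ 0,  0, 1, 0, 0]
  [ 0,  0, 0, 1, 0]
  [ 0,  0, 0, 0, 1]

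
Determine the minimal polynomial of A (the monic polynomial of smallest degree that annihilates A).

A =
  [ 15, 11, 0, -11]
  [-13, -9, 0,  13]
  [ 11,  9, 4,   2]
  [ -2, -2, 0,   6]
x^2 - 8*x + 16

The characteristic polynomial is χ_A(x) = (x - 4)^4, so the eigenvalues are known. The minimal polynomial is
  m_A(x) = Π_λ (x − λ)^{k_λ}
where k_λ is the size of the *largest* Jordan block for λ (equivalently, the smallest k with (A − λI)^k v = 0 for every generalised eigenvector v of λ).

  λ = 4: largest Jordan block has size 2, contributing (x − 4)^2

So m_A(x) = (x - 4)^2 = x^2 - 8*x + 16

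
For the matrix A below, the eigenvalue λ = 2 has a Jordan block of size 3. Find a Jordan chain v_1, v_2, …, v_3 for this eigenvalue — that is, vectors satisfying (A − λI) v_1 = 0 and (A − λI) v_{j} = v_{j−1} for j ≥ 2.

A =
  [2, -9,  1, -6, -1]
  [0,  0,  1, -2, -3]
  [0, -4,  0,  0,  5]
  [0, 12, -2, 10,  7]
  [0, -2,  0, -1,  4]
A Jordan chain for λ = 2 of length 3:
v_1 = (1, 0, 0, 0, 0)ᵀ
v_2 = (1, 1, -2, -2, 0)ᵀ
v_3 = (0, 0, 1, 0, 0)ᵀ

Let N = A − (2)·I. We want v_3 with N^3 v_3 = 0 but N^2 v_3 ≠ 0; then v_{j-1} := N · v_j for j = 3, …, 2.

Pick v_3 = (0, 0, 1, 0, 0)ᵀ.
Then v_2 = N · v_3 = (1, 1, -2, -2, 0)ᵀ.
Then v_1 = N · v_2 = (1, 0, 0, 0, 0)ᵀ.

Sanity check: (A − (2)·I) v_1 = (0, 0, 0, 0, 0)ᵀ = 0. ✓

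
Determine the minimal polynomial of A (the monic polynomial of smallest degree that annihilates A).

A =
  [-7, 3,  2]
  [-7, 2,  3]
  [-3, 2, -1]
x^3 + 6*x^2 + 12*x + 8

The characteristic polynomial is χ_A(x) = (x + 2)^3, so the eigenvalues are known. The minimal polynomial is
  m_A(x) = Π_λ (x − λ)^{k_λ}
where k_λ is the size of the *largest* Jordan block for λ (equivalently, the smallest k with (A − λI)^k v = 0 for every generalised eigenvector v of λ).

  λ = -2: largest Jordan block has size 3, contributing (x + 2)^3

So m_A(x) = (x + 2)^3 = x^3 + 6*x^2 + 12*x + 8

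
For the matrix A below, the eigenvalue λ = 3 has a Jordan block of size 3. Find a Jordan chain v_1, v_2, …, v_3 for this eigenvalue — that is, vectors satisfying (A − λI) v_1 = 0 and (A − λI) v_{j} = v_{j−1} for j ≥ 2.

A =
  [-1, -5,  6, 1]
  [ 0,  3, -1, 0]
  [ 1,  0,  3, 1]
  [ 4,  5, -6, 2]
A Jordan chain for λ = 3 of length 3:
v_1 = (1, -1, 0, -1)ᵀ
v_2 = (1, 0, 1, -1)ᵀ
v_3 = (1, -1, 0, 0)ᵀ

Let N = A − (3)·I. We want v_3 with N^3 v_3 = 0 but N^2 v_3 ≠ 0; then v_{j-1} := N · v_j for j = 3, …, 2.

Pick v_3 = (1, -1, 0, 0)ᵀ.
Then v_2 = N · v_3 = (1, 0, 1, -1)ᵀ.
Then v_1 = N · v_2 = (1, -1, 0, -1)ᵀ.

Sanity check: (A − (3)·I) v_1 = (0, 0, 0, 0)ᵀ = 0. ✓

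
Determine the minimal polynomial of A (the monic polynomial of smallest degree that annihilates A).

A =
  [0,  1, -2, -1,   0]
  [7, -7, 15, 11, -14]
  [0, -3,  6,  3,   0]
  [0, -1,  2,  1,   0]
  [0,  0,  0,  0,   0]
x^3

The characteristic polynomial is χ_A(x) = x^5, so the eigenvalues are known. The minimal polynomial is
  m_A(x) = Π_λ (x − λ)^{k_λ}
where k_λ is the size of the *largest* Jordan block for λ (equivalently, the smallest k with (A − λI)^k v = 0 for every generalised eigenvector v of λ).

  λ = 0: largest Jordan block has size 3, contributing (x − 0)^3

So m_A(x) = x^3 = x^3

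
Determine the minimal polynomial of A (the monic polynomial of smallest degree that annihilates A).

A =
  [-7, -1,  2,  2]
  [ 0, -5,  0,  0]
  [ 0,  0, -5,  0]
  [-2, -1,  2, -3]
x^2 + 10*x + 25

The characteristic polynomial is χ_A(x) = (x + 5)^4, so the eigenvalues are known. The minimal polynomial is
  m_A(x) = Π_λ (x − λ)^{k_λ}
where k_λ is the size of the *largest* Jordan block for λ (equivalently, the smallest k with (A − λI)^k v = 0 for every generalised eigenvector v of λ).

  λ = -5: largest Jordan block has size 2, contributing (x + 5)^2

So m_A(x) = (x + 5)^2 = x^2 + 10*x + 25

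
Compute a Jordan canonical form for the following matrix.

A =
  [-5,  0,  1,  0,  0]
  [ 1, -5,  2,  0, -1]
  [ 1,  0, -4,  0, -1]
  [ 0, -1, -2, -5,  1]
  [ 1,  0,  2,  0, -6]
J_3(-5) ⊕ J_2(-5)

The characteristic polynomial is
  det(x·I − A) = x^5 + 25*x^4 + 250*x^3 + 1250*x^2 + 3125*x + 3125 = (x + 5)^5

Eigenvalues and multiplicities (the geometric multiplicity of λ is n − rank(A − λI), which equals the number of Jordan blocks for λ):
  λ = -5: algebraic multiplicity = 5, geometric multiplicity = 2

Determining the block sizes for each eigenvalue:
  λ = -5: with am = 5 and gm = 2, the partition is not yet determined (e.g. several partitions of 5 into 2 parts exist). Let N = A − (-5)·I. Computing rank(N^1) = 3, rank(N^2) = 1, rank(N^3) = 0; the number of blocks of size ≥ j is rank(N^{j−1}) − rank(N^j), giving [2, 2, 1]. So we have 1 block(s) of size 3, 1 block(s) of size 2 → block sizes [3, 2]

Assembling the blocks gives a Jordan form
J =
  [-5,  1,  0,  0,  0]
  [ 0, -5,  1,  0,  0]
  [ 0,  0, -5,  0,  0]
  [ 0,  0,  0, -5,  1]
  [ 0,  0,  0,  0, -5]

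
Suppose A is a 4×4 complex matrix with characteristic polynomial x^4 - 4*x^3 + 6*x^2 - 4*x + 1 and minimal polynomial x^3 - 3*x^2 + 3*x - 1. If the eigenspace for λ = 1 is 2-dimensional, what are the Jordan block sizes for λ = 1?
Block sizes for λ = 1: [3, 1]

Step 1 — from the characteristic polynomial, algebraic multiplicity of λ = 1 is 4. From dim ker(A − (1)·I) = 2, there are exactly 2 Jordan blocks for λ = 1.
Step 2 — from the minimal polynomial, the factor (x − 1)^3 tells us the largest block for λ = 1 has size 3.
Step 3 — with total size 4, 2 blocks, and largest block 3, the block sizes (in nonincreasing order) are [3, 1].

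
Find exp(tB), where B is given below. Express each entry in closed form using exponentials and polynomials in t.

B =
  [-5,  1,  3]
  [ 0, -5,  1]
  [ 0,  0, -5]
e^{tB} =
  [exp(-5*t), t*exp(-5*t), t^2*exp(-5*t)/2 + 3*t*exp(-5*t)]
  [0, exp(-5*t), t*exp(-5*t)]
  [0, 0, exp(-5*t)]

Strategy: write B = P · J · P⁻¹ where J is a Jordan canonical form, so e^{tB} = P · e^{tJ} · P⁻¹, and e^{tJ} can be computed block-by-block.

B has Jordan form
J =
  [-5,  1,  0]
  [ 0, -5,  1]
  [ 0,  0, -5]
(up to reordering of blocks).

Per-block formulas:
  For a 3×3 Jordan block J_3(-5): exp(t · J_3(-5)) = e^(-5t)·(I + t·N + (t^2/2)·N^2), where N is the 3×3 nilpotent shift.

After assembling e^{tJ} and conjugating by P, we get:

e^{tB} =
  [exp(-5*t), t*exp(-5*t), t^2*exp(-5*t)/2 + 3*t*exp(-5*t)]
  [0, exp(-5*t), t*exp(-5*t)]
  [0, 0, exp(-5*t)]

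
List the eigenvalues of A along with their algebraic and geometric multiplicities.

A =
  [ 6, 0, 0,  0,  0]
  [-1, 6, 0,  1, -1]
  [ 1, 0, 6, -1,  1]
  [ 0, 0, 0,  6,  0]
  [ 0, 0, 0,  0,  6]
λ = 6: alg = 5, geom = 4

Step 1 — factor the characteristic polynomial to read off the algebraic multiplicities:
  χ_A(x) = (x - 6)^5

Step 2 — compute geometric multiplicities via the rank-nullity identity g(λ) = n − rank(A − λI):
  rank(A − (6)·I) = 1, so dim ker(A − (6)·I) = n − 1 = 4

Summary:
  λ = 6: algebraic multiplicity = 5, geometric multiplicity = 4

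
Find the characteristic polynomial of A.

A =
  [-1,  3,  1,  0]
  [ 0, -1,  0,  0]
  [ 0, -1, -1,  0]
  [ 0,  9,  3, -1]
x^4 + 4*x^3 + 6*x^2 + 4*x + 1

Expanding det(x·I − A) (e.g. by cofactor expansion or by noting that A is similar to its Jordan form J, which has the same characteristic polynomial as A) gives
  χ_A(x) = x^4 + 4*x^3 + 6*x^2 + 4*x + 1
which factors as (x + 1)^4. The eigenvalues (with algebraic multiplicities) are λ = -1 with multiplicity 4.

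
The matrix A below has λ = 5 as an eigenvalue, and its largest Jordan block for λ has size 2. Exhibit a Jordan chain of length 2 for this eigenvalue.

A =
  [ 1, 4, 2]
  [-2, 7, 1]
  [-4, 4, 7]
A Jordan chain for λ = 5 of length 2:
v_1 = (-4, -2, -4)ᵀ
v_2 = (1, 0, 0)ᵀ

Let N = A − (5)·I. We want v_2 with N^2 v_2 = 0 but N^1 v_2 ≠ 0; then v_{j-1} := N · v_j for j = 2, …, 2.

Pick v_2 = (1, 0, 0)ᵀ.
Then v_1 = N · v_2 = (-4, -2, -4)ᵀ.

Sanity check: (A − (5)·I) v_1 = (0, 0, 0)ᵀ = 0. ✓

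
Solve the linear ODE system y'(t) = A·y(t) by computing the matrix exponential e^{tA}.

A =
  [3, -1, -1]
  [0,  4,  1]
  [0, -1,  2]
e^{tA} =
  [exp(3*t), -t*exp(3*t), -t*exp(3*t)]
  [0, t*exp(3*t) + exp(3*t), t*exp(3*t)]
  [0, -t*exp(3*t), -t*exp(3*t) + exp(3*t)]

Strategy: write A = P · J · P⁻¹ where J is a Jordan canonical form, so e^{tA} = P · e^{tJ} · P⁻¹, and e^{tJ} can be computed block-by-block.

A has Jordan form
J =
  [3, 1, 0]
  [0, 3, 0]
  [0, 0, 3]
(up to reordering of blocks).

Per-block formulas:
  For a 2×2 Jordan block J_2(3): exp(t · J_2(3)) = e^(3t)·(I + t·N), where N is the 2×2 nilpotent shift.
  For a 1×1 block at λ = 3: exp(t · [3]) = [e^(3t)].

After assembling e^{tJ} and conjugating by P, we get:

e^{tA} =
  [exp(3*t), -t*exp(3*t), -t*exp(3*t)]
  [0, t*exp(3*t) + exp(3*t), t*exp(3*t)]
  [0, -t*exp(3*t), -t*exp(3*t) + exp(3*t)]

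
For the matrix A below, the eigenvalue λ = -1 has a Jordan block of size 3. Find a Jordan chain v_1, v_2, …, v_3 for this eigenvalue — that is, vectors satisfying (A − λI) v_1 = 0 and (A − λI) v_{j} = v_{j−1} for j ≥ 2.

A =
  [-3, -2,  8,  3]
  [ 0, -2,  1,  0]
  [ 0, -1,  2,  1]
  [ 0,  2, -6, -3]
A Jordan chain for λ = -1 of length 3:
v_1 = (0, 2, 2, -4)ᵀ
v_2 = (2, 1, 3, -6)ᵀ
v_3 = (3, 0, 1, 0)ᵀ

Let N = A − (-1)·I. We want v_3 with N^3 v_3 = 0 but N^2 v_3 ≠ 0; then v_{j-1} := N · v_j for j = 3, …, 2.

Pick v_3 = (3, 0, 1, 0)ᵀ.
Then v_2 = N · v_3 = (2, 1, 3, -6)ᵀ.
Then v_1 = N · v_2 = (0, 2, 2, -4)ᵀ.

Sanity check: (A − (-1)·I) v_1 = (0, 0, 0, 0)ᵀ = 0. ✓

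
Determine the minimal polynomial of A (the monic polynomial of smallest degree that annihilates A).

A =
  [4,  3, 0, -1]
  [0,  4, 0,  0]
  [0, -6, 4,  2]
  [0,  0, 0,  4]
x^2 - 8*x + 16

The characteristic polynomial is χ_A(x) = (x - 4)^4, so the eigenvalues are known. The minimal polynomial is
  m_A(x) = Π_λ (x − λ)^{k_λ}
where k_λ is the size of the *largest* Jordan block for λ (equivalently, the smallest k with (A − λI)^k v = 0 for every generalised eigenvector v of λ).

  λ = 4: largest Jordan block has size 2, contributing (x − 4)^2

So m_A(x) = (x - 4)^2 = x^2 - 8*x + 16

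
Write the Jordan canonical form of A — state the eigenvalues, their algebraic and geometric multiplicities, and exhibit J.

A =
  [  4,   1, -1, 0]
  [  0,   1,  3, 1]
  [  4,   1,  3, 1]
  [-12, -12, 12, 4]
J_2(2) ⊕ J_2(4)

The characteristic polynomial is
  det(x·I − A) = x^4 - 12*x^3 + 52*x^2 - 96*x + 64 = (x - 4)^2*(x - 2)^2

Eigenvalues and multiplicities (the geometric multiplicity of λ is n − rank(A − λI), which equals the number of Jordan blocks for λ):
  λ = 2: algebraic multiplicity = 2, geometric multiplicity = 1
  λ = 4: algebraic multiplicity = 2, geometric multiplicity = 1

Determining the block sizes for each eigenvalue:
  λ = 2: one block (gm = 1), so the single block has size am = 2 → block sizes [2]
  λ = 4: one block (gm = 1), so the single block has size am = 2 → block sizes [2]

Assembling the blocks gives a Jordan form
J =
  [2, 1, 0, 0]
  [0, 2, 0, 0]
  [0, 0, 4, 1]
  [0, 0, 0, 4]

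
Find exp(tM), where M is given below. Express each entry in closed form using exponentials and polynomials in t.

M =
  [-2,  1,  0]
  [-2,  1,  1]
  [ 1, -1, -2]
e^{tM} =
  [-t^2*exp(-t)/2 - t*exp(-t) + exp(-t), t^2*exp(-t)/2 + t*exp(-t), t^2*exp(-t)/2]
  [-t^2*exp(-t)/2 - 2*t*exp(-t), t^2*exp(-t)/2 + 2*t*exp(-t) + exp(-t), t^2*exp(-t)/2 + t*exp(-t)]
  [t*exp(-t), -t*exp(-t), -t*exp(-t) + exp(-t)]

Strategy: write M = P · J · P⁻¹ where J is a Jordan canonical form, so e^{tM} = P · e^{tJ} · P⁻¹, and e^{tJ} can be computed block-by-block.

M has Jordan form
J =
  [-1,  1,  0]
  [ 0, -1,  1]
  [ 0,  0, -1]
(up to reordering of blocks).

Per-block formulas:
  For a 3×3 Jordan block J_3(-1): exp(t · J_3(-1)) = e^(-1t)·(I + t·N + (t^2/2)·N^2), where N is the 3×3 nilpotent shift.

After assembling e^{tJ} and conjugating by P, we get:

e^{tM} =
  [-t^2*exp(-t)/2 - t*exp(-t) + exp(-t), t^2*exp(-t)/2 + t*exp(-t), t^2*exp(-t)/2]
  [-t^2*exp(-t)/2 - 2*t*exp(-t), t^2*exp(-t)/2 + 2*t*exp(-t) + exp(-t), t^2*exp(-t)/2 + t*exp(-t)]
  [t*exp(-t), -t*exp(-t), -t*exp(-t) + exp(-t)]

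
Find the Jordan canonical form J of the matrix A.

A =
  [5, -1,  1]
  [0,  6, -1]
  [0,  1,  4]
J_2(5) ⊕ J_1(5)

The characteristic polynomial is
  det(x·I − A) = x^3 - 15*x^2 + 75*x - 125 = (x - 5)^3

Eigenvalues and multiplicities (the geometric multiplicity of λ is n − rank(A − λI), which equals the number of Jordan blocks for λ):
  λ = 5: algebraic multiplicity = 3, geometric multiplicity = 2

Determining the block sizes for each eigenvalue:
  λ = 5: 2 blocks summing to 3 forces exactly one block of size 2 and the rest size 1 → block sizes [2, 1]

Assembling the blocks gives a Jordan form
J =
  [5, 1, 0]
  [0, 5, 0]
  [0, 0, 5]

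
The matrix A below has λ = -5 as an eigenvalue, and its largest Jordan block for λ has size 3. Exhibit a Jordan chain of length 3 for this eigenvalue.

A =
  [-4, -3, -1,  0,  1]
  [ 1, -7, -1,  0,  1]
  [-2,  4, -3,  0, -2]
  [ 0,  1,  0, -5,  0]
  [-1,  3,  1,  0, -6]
A Jordan chain for λ = -5 of length 3:
v_1 = (-1, 0, 0, 1, 1)ᵀ
v_2 = (1, 1, -2, 0, -1)ᵀ
v_3 = (1, 0, 0, 0, 0)ᵀ

Let N = A − (-5)·I. We want v_3 with N^3 v_3 = 0 but N^2 v_3 ≠ 0; then v_{j-1} := N · v_j for j = 3, …, 2.

Pick v_3 = (1, 0, 0, 0, 0)ᵀ.
Then v_2 = N · v_3 = (1, 1, -2, 0, -1)ᵀ.
Then v_1 = N · v_2 = (-1, 0, 0, 1, 1)ᵀ.

Sanity check: (A − (-5)·I) v_1 = (0, 0, 0, 0, 0)ᵀ = 0. ✓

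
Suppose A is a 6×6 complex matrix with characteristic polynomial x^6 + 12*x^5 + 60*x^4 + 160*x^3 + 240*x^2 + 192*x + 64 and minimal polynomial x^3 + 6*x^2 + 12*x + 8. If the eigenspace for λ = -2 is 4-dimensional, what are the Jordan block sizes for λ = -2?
Block sizes for λ = -2: [3, 1, 1, 1]

Step 1 — from the characteristic polynomial, algebraic multiplicity of λ = -2 is 6. From dim ker(A − (-2)·I) = 4, there are exactly 4 Jordan blocks for λ = -2.
Step 2 — from the minimal polynomial, the factor (x + 2)^3 tells us the largest block for λ = -2 has size 3.
Step 3 — with total size 6, 4 blocks, and largest block 3, the block sizes (in nonincreasing order) are [3, 1, 1, 1].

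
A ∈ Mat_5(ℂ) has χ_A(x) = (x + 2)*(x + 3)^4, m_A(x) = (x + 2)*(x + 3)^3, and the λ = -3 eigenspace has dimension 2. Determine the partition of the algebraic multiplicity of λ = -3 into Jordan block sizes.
Block sizes for λ = -3: [3, 1]

Step 1 — from the characteristic polynomial, algebraic multiplicity of λ = -3 is 4. From dim ker(A − (-3)·I) = 2, there are exactly 2 Jordan blocks for λ = -3.
Step 2 — from the minimal polynomial, the factor (x + 3)^3 tells us the largest block for λ = -3 has size 3.
Step 3 — with total size 4, 2 blocks, and largest block 3, the block sizes (in nonincreasing order) are [3, 1].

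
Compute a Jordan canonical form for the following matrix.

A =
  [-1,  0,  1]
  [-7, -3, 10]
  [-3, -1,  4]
J_3(0)

The characteristic polynomial is
  det(x·I − A) = x^3

Eigenvalues and multiplicities (the geometric multiplicity of λ is n − rank(A − λI), which equals the number of Jordan blocks for λ):
  λ = 0: algebraic multiplicity = 3, geometric multiplicity = 1

Determining the block sizes for each eigenvalue:
  λ = 0: one block (gm = 1), so the single block has size am = 3 → block sizes [3]

Assembling the blocks gives a Jordan form
J =
  [0, 1, 0]
  [0, 0, 1]
  [0, 0, 0]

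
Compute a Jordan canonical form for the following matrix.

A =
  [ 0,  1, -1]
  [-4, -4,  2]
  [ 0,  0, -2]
J_2(-2) ⊕ J_1(-2)

The characteristic polynomial is
  det(x·I − A) = x^3 + 6*x^2 + 12*x + 8 = (x + 2)^3

Eigenvalues and multiplicities (the geometric multiplicity of λ is n − rank(A − λI), which equals the number of Jordan blocks for λ):
  λ = -2: algebraic multiplicity = 3, geometric multiplicity = 2

Determining the block sizes for each eigenvalue:
  λ = -2: 2 blocks summing to 3 forces exactly one block of size 2 and the rest size 1 → block sizes [2, 1]

Assembling the blocks gives a Jordan form
J =
  [-2,  1,  0]
  [ 0, -2,  0]
  [ 0,  0, -2]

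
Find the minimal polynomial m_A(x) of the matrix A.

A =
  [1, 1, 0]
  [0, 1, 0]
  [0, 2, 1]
x^2 - 2*x + 1

The characteristic polynomial is χ_A(x) = (x - 1)^3, so the eigenvalues are known. The minimal polynomial is
  m_A(x) = Π_λ (x − λ)^{k_λ}
where k_λ is the size of the *largest* Jordan block for λ (equivalently, the smallest k with (A − λI)^k v = 0 for every generalised eigenvector v of λ).

  λ = 1: largest Jordan block has size 2, contributing (x − 1)^2

So m_A(x) = (x - 1)^2 = x^2 - 2*x + 1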